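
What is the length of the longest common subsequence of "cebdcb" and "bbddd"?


LCS of "cebdcb" and "bbddd"
DP table:
           b    b    d    d    d
      0    0    0    0    0    0
  c   0    0    0    0    0    0
  e   0    0    0    0    0    0
  b   0    1    1    1    1    1
  d   0    1    1    2    2    2
  c   0    1    1    2    2    2
  b   0    1    2    2    2    2
LCS length = dp[6][5] = 2

2


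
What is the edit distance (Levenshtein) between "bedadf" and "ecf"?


Computing edit distance: "bedadf" -> "ecf"
DP table:
           e    c    f
      0    1    2    3
  b   1    1    2    3
  e   2    1    2    3
  d   3    2    2    3
  a   4    3    3    3
  d   5    4    4    4
  f   6    5    5    4
Edit distance = dp[6][3] = 4

4


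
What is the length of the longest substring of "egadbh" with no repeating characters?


Input: "egadbh"
Sliding window (track last position of each char):
  Position 0 ('e'): window [0,0] length 1 -- new best
  Position 1 ('g'): window [0,1] length 2 -- new best
  Position 2 ('a'): window [0,2] length 3 -- new best
  Position 3 ('d'): window [0,3] length 4 -- new best
  Position 4 ('b'): window [0,4] length 5 -- new best
  Position 5 ('h'): window [0,5] length 6 -- new best
Longest substring with no repeats: "egadbh" with length 6

6


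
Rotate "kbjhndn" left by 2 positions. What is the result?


Input: "kbjhndn", rotate left by 2
First 2 characters: "kb"
Remaining characters: "jhndn"
Concatenate remaining + first: "jhndn" + "kb" = "jhndnkb"

jhndnkb


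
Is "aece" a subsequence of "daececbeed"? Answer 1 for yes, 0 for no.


Check if "aece" is a subsequence of "daececbeed"
Greedy scan:
  Position 0 ('d'): no match needed
  Position 1 ('a'): matches sub[0] = 'a'
  Position 2 ('e'): matches sub[1] = 'e'
  Position 3 ('c'): matches sub[2] = 'c'
  Position 4 ('e'): matches sub[3] = 'e'
  Position 5 ('c'): no match needed
  Position 6 ('b'): no match needed
  Position 7 ('e'): no match needed
  Position 8 ('e'): no match needed
  Position 9 ('d'): no match needed
All 4 characters matched => is a subsequence

1


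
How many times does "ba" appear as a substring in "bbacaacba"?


Searching for "ba" in "bbacaacba"
Scanning each position:
  Position 0: "bb" => no
  Position 1: "ba" => MATCH
  Position 2: "ac" => no
  Position 3: "ca" => no
  Position 4: "aa" => no
  Position 5: "ac" => no
  Position 6: "cb" => no
  Position 7: "ba" => MATCH
Total occurrences: 2

2


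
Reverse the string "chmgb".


Input: chmgb
Reading characters right to left:
  Position 4: 'b'
  Position 3: 'g'
  Position 2: 'm'
  Position 1: 'h'
  Position 0: 'c'
Reversed: bgmhc

bgmhc


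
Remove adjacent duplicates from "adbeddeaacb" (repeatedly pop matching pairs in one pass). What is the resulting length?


Input: adbeddeaacb
Stack-based adjacent duplicate removal:
  Read 'a': push. Stack: a
  Read 'd': push. Stack: ad
  Read 'b': push. Stack: adb
  Read 'e': push. Stack: adbe
  Read 'd': push. Stack: adbed
  Read 'd': matches stack top 'd' => pop. Stack: adbe
  Read 'e': matches stack top 'e' => pop. Stack: adb
  Read 'a': push. Stack: adba
  Read 'a': matches stack top 'a' => pop. Stack: adb
  Read 'c': push. Stack: adbc
  Read 'b': push. Stack: adbcb
Final stack: "adbcb" (length 5)

5


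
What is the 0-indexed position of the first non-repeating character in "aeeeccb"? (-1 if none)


Input: aeeeccb
Character frequencies:
  'a': 1
  'b': 1
  'c': 2
  'e': 3
Scanning left to right for freq == 1:
  Position 0 ('a'): unique! => answer = 0

0


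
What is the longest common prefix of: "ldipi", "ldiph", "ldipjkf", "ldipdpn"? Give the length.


Words: ldipi, ldiph, ldipjkf, ldipdpn
  Position 0: all 'l' => match
  Position 1: all 'd' => match
  Position 2: all 'i' => match
  Position 3: all 'p' => match
  Position 4: ('i', 'h', 'j', 'd') => mismatch, stop
LCP = "ldip" (length 4)

4


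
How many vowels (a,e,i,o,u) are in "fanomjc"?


Input: fanomjc
Checking each character:
  'f' at position 0: consonant
  'a' at position 1: vowel (running total: 1)
  'n' at position 2: consonant
  'o' at position 3: vowel (running total: 2)
  'm' at position 4: consonant
  'j' at position 5: consonant
  'c' at position 6: consonant
Total vowels: 2

2


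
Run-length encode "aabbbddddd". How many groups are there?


Input: aabbbddddd
Scanning for consecutive runs:
  Group 1: 'a' x 2 (positions 0-1)
  Group 2: 'b' x 3 (positions 2-4)
  Group 3: 'd' x 5 (positions 5-9)
Total groups: 3

3


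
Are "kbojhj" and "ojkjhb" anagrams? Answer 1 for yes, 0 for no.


Strings: "kbojhj", "ojkjhb"
Sorted first:  bhjjko
Sorted second: bhjjko
Sorted forms match => anagrams

1


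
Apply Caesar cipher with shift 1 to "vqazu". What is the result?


Caesar cipher: shift "vqazu" by 1
  'v' (pos 21) + 1 = pos 22 = 'w'
  'q' (pos 16) + 1 = pos 17 = 'r'
  'a' (pos 0) + 1 = pos 1 = 'b'
  'z' (pos 25) + 1 = pos 0 = 'a'
  'u' (pos 20) + 1 = pos 21 = 'v'
Result: wrbav

wrbav


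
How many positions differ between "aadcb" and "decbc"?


Comparing "aadcb" and "decbc" position by position:
  Position 0: 'a' vs 'd' => DIFFER
  Position 1: 'a' vs 'e' => DIFFER
  Position 2: 'd' vs 'c' => DIFFER
  Position 3: 'c' vs 'b' => DIFFER
  Position 4: 'b' vs 'c' => DIFFER
Positions that differ: 5

5


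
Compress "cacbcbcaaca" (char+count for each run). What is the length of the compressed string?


Input: cacbcbcaaca
Runs:
  'c' x 1 => "c1"
  'a' x 1 => "a1"
  'c' x 1 => "c1"
  'b' x 1 => "b1"
  'c' x 1 => "c1"
  'b' x 1 => "b1"
  'c' x 1 => "c1"
  'a' x 2 => "a2"
  'c' x 1 => "c1"
  'a' x 1 => "a1"
Compressed: "c1a1c1b1c1b1c1a2c1a1"
Compressed length: 20

20


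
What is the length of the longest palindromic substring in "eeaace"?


Input: "eeaace"
Checking substrings for palindromes:
  [0:2] "ee" (len 2) => palindrome
  [2:4] "aa" (len 2) => palindrome
Longest palindromic substring: "ee" with length 2

2


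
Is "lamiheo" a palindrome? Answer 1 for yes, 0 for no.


Input: lamiheo
Reversed: oehimal
  Compare pos 0 ('l') with pos 6 ('o'): MISMATCH
  Compare pos 1 ('a') with pos 5 ('e'): MISMATCH
  Compare pos 2 ('m') with pos 4 ('h'): MISMATCH
Result: not a palindrome

0


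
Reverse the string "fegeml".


Input: fegeml
Reading characters right to left:
  Position 5: 'l'
  Position 4: 'm'
  Position 3: 'e'
  Position 2: 'g'
  Position 1: 'e'
  Position 0: 'f'
Reversed: lmegef

lmegef


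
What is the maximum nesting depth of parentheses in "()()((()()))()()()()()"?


Input: "()()((()()))()()()()()"
Tracking depth:
  Position 0 '(': depth becomes 1
  Position 1 ')': depth becomes 0
  Position 2 '(': depth becomes 1
  Position 3 ')': depth becomes 0
  Position 4 '(': depth becomes 1
  Position 5 '(': depth becomes 2
  Position 6 '(': depth becomes 3
  Position 7 ')': depth becomes 2
  Position 8 '(': depth becomes 3
  Position 9 ')': depth becomes 2
  Position 10 ')': depth becomes 1
  Position 11 ')': depth becomes 0
  Position 12 '(': depth becomes 1
  Position 13 ')': depth becomes 0
  Position 14 '(': depth becomes 1
  Position 15 ')': depth becomes 0
  Position 16 '(': depth becomes 1
  Position 17 ')': depth becomes 0
  Position 18 '(': depth becomes 1
  Position 19 ')': depth becomes 0
  Position 20 '(': depth becomes 1
  Position 21 ')': depth becomes 0
Maximum depth reached: 3

3


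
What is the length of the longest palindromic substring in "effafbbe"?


Input: "effafbbe"
Checking substrings for palindromes:
  [2:5] "faf" (len 3) => palindrome
  [1:3] "ff" (len 2) => palindrome
  [5:7] "bb" (len 2) => palindrome
Longest palindromic substring: "faf" with length 3

3


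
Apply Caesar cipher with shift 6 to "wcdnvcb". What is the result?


Caesar cipher: shift "wcdnvcb" by 6
  'w' (pos 22) + 6 = pos 2 = 'c'
  'c' (pos 2) + 6 = pos 8 = 'i'
  'd' (pos 3) + 6 = pos 9 = 'j'
  'n' (pos 13) + 6 = pos 19 = 't'
  'v' (pos 21) + 6 = pos 1 = 'b'
  'c' (pos 2) + 6 = pos 8 = 'i'
  'b' (pos 1) + 6 = pos 7 = 'h'
Result: cijtbih

cijtbih


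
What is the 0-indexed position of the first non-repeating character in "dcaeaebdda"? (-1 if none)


Input: dcaeaebdda
Character frequencies:
  'a': 3
  'b': 1
  'c': 1
  'd': 3
  'e': 2
Scanning left to right for freq == 1:
  Position 0 ('d'): freq=3, skip
  Position 1 ('c'): unique! => answer = 1

1


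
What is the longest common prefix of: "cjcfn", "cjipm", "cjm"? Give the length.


Words: cjcfn, cjipm, cjm
  Position 0: all 'c' => match
  Position 1: all 'j' => match
  Position 2: ('c', 'i', 'm') => mismatch, stop
LCP = "cj" (length 2)

2


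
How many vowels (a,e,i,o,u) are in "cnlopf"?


Input: cnlopf
Checking each character:
  'c' at position 0: consonant
  'n' at position 1: consonant
  'l' at position 2: consonant
  'o' at position 3: vowel (running total: 1)
  'p' at position 4: consonant
  'f' at position 5: consonant
Total vowels: 1

1


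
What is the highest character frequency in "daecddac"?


Input: daecddac
Character counts:
  'a': 2
  'c': 2
  'd': 3
  'e': 1
Maximum frequency: 3

3


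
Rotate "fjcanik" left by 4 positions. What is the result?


Input: "fjcanik", rotate left by 4
First 4 characters: "fjca"
Remaining characters: "nik"
Concatenate remaining + first: "nik" + "fjca" = "nikfjca"

nikfjca


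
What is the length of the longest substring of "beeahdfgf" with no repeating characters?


Input: "beeahdfgf"
Sliding window (track last position of each char):
  Position 0 ('b'): window [0,0] length 1 -- new best
  Position 1 ('e'): window [0,1] length 2 -- new best
  Position 2 ('e'): repeat (last at 1), move window start to 2
  Position 2 ('e'): window [2,2] length 1
  Position 3 ('a'): window [2,3] length 2
  Position 4 ('h'): window [2,4] length 3 -- new best
  Position 5 ('d'): window [2,5] length 4 -- new best
  Position 6 ('f'): window [2,6] length 5 -- new best
  Position 7 ('g'): window [2,7] length 6 -- new best
  Position 8 ('f'): repeat (last at 6), move window start to 7
  Position 8 ('f'): window [7,8] length 2
Longest substring with no repeats: "eahdfg" with length 6

6


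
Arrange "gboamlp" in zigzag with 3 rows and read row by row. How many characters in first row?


Zigzag "gboamlp" into 3 rows:
Placing characters:
  'g' => row 0
  'b' => row 1
  'o' => row 2
  'a' => row 1
  'm' => row 0
  'l' => row 1
  'p' => row 2
Rows:
  Row 0: "gm"
  Row 1: "bal"
  Row 2: "op"
First row length: 2

2


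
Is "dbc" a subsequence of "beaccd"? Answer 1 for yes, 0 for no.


Check if "dbc" is a subsequence of "beaccd"
Greedy scan:
  Position 0 ('b'): no match needed
  Position 1 ('e'): no match needed
  Position 2 ('a'): no match needed
  Position 3 ('c'): no match needed
  Position 4 ('c'): no match needed
  Position 5 ('d'): matches sub[0] = 'd'
Only matched 1/3 characters => not a subsequence

0


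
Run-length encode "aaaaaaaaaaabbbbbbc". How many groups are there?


Input: aaaaaaaaaaabbbbbbc
Scanning for consecutive runs:
  Group 1: 'a' x 11 (positions 0-10)
  Group 2: 'b' x 6 (positions 11-16)
  Group 3: 'c' x 1 (positions 17-17)
Total groups: 3

3


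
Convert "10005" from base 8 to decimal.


Input: "10005" in base 8
Positional expansion:
  Digit '1' (value 1) x 8^4 = 4096
  Digit '0' (value 0) x 8^3 = 0
  Digit '0' (value 0) x 8^2 = 0
  Digit '0' (value 0) x 8^1 = 0
  Digit '5' (value 5) x 8^0 = 5
Sum = 4101

4101


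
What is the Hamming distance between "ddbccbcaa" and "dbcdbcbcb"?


Comparing "ddbccbcaa" and "dbcdbcbcb" position by position:
  Position 0: 'd' vs 'd' => same
  Position 1: 'd' vs 'b' => differ
  Position 2: 'b' vs 'c' => differ
  Position 3: 'c' vs 'd' => differ
  Position 4: 'c' vs 'b' => differ
  Position 5: 'b' vs 'c' => differ
  Position 6: 'c' vs 'b' => differ
  Position 7: 'a' vs 'c' => differ
  Position 8: 'a' vs 'b' => differ
Total differences (Hamming distance): 8

8


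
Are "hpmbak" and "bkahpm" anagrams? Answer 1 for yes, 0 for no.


Strings: "hpmbak", "bkahpm"
Sorted first:  abhkmp
Sorted second: abhkmp
Sorted forms match => anagrams

1


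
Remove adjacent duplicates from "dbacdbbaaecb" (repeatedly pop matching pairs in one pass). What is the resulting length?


Input: dbacdbbaaecb
Stack-based adjacent duplicate removal:
  Read 'd': push. Stack: d
  Read 'b': push. Stack: db
  Read 'a': push. Stack: dba
  Read 'c': push. Stack: dbac
  Read 'd': push. Stack: dbacd
  Read 'b': push. Stack: dbacdb
  Read 'b': matches stack top 'b' => pop. Stack: dbacd
  Read 'a': push. Stack: dbacda
  Read 'a': matches stack top 'a' => pop. Stack: dbacd
  Read 'e': push. Stack: dbacde
  Read 'c': push. Stack: dbacdec
  Read 'b': push. Stack: dbacdecb
Final stack: "dbacdecb" (length 8)

8


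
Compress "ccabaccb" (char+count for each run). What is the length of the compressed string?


Input: ccabaccb
Runs:
  'c' x 2 => "c2"
  'a' x 1 => "a1"
  'b' x 1 => "b1"
  'a' x 1 => "a1"
  'c' x 2 => "c2"
  'b' x 1 => "b1"
Compressed: "c2a1b1a1c2b1"
Compressed length: 12

12


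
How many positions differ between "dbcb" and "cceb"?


Comparing "dbcb" and "cceb" position by position:
  Position 0: 'd' vs 'c' => DIFFER
  Position 1: 'b' vs 'c' => DIFFER
  Position 2: 'c' vs 'e' => DIFFER
  Position 3: 'b' vs 'b' => same
Positions that differ: 3

3


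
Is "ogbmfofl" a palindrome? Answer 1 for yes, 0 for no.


Input: ogbmfofl
Reversed: lfofmbgo
  Compare pos 0 ('o') with pos 7 ('l'): MISMATCH
  Compare pos 1 ('g') with pos 6 ('f'): MISMATCH
  Compare pos 2 ('b') with pos 5 ('o'): MISMATCH
  Compare pos 3 ('m') with pos 4 ('f'): MISMATCH
Result: not a palindrome

0


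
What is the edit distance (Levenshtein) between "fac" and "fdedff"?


Computing edit distance: "fac" -> "fdedff"
DP table:
           f    d    e    d    f    f
      0    1    2    3    4    5    6
  f   1    0    1    2    3    4    5
  a   2    1    1    2    3    4    5
  c   3    2    2    2    3    4    5
Edit distance = dp[3][6] = 5

5


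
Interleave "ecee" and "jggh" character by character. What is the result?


Interleaving "ecee" and "jggh":
  Position 0: 'e' from first, 'j' from second => "ej"
  Position 1: 'c' from first, 'g' from second => "cg"
  Position 2: 'e' from first, 'g' from second => "eg"
  Position 3: 'e' from first, 'h' from second => "eh"
Result: ejcgegeh

ejcgegeh


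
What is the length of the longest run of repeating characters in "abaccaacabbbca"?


Input: "abaccaacabbbca"
Scanning for longest run:
  Position 1 ('b'): new char, reset run to 1
  Position 2 ('a'): new char, reset run to 1
  Position 3 ('c'): new char, reset run to 1
  Position 4 ('c'): continues run of 'c', length=2
  Position 5 ('a'): new char, reset run to 1
  Position 6 ('a'): continues run of 'a', length=2
  Position 7 ('c'): new char, reset run to 1
  Position 8 ('a'): new char, reset run to 1
  Position 9 ('b'): new char, reset run to 1
  Position 10 ('b'): continues run of 'b', length=2
  Position 11 ('b'): continues run of 'b', length=3
  Position 12 ('c'): new char, reset run to 1
  Position 13 ('a'): new char, reset run to 1
Longest run: 'b' with length 3

3


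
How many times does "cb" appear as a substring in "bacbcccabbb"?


Searching for "cb" in "bacbcccabbb"
Scanning each position:
  Position 0: "ba" => no
  Position 1: "ac" => no
  Position 2: "cb" => MATCH
  Position 3: "bc" => no
  Position 4: "cc" => no
  Position 5: "cc" => no
  Position 6: "ca" => no
  Position 7: "ab" => no
  Position 8: "bb" => no
  Position 9: "bb" => no
Total occurrences: 1

1


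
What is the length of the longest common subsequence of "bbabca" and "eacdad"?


LCS of "bbabca" and "eacdad"
DP table:
           e    a    c    d    a    d
      0    0    0    0    0    0    0
  b   0    0    0    0    0    0    0
  b   0    0    0    0    0    0    0
  a   0    0    1    1    1    1    1
  b   0    0    1    1    1    1    1
  c   0    0    1    2    2    2    2
  a   0    0    1    2    2    3    3
LCS length = dp[6][6] = 3

3


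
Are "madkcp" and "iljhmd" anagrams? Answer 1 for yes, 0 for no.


Strings: "madkcp", "iljhmd"
Sorted first:  acdkmp
Sorted second: dhijlm
Differ at position 0: 'a' vs 'd' => not anagrams

0


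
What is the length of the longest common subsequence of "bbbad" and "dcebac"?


LCS of "bbbad" and "dcebac"
DP table:
           d    c    e    b    a    c
      0    0    0    0    0    0    0
  b   0    0    0    0    1    1    1
  b   0    0    0    0    1    1    1
  b   0    0    0    0    1    1    1
  a   0    0    0    0    1    2    2
  d   0    1    1    1    1    2    2
LCS length = dp[5][6] = 2

2


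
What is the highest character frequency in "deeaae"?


Input: deeaae
Character counts:
  'a': 2
  'd': 1
  'e': 3
Maximum frequency: 3

3


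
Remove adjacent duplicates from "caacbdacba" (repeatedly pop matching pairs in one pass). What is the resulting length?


Input: caacbdacba
Stack-based adjacent duplicate removal:
  Read 'c': push. Stack: c
  Read 'a': push. Stack: ca
  Read 'a': matches stack top 'a' => pop. Stack: c
  Read 'c': matches stack top 'c' => pop. Stack: (empty)
  Read 'b': push. Stack: b
  Read 'd': push. Stack: bd
  Read 'a': push. Stack: bda
  Read 'c': push. Stack: bdac
  Read 'b': push. Stack: bdacb
  Read 'a': push. Stack: bdacba
Final stack: "bdacba" (length 6)

6


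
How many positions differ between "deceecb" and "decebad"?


Comparing "deceecb" and "decebad" position by position:
  Position 0: 'd' vs 'd' => same
  Position 1: 'e' vs 'e' => same
  Position 2: 'c' vs 'c' => same
  Position 3: 'e' vs 'e' => same
  Position 4: 'e' vs 'b' => DIFFER
  Position 5: 'c' vs 'a' => DIFFER
  Position 6: 'b' vs 'd' => DIFFER
Positions that differ: 3

3


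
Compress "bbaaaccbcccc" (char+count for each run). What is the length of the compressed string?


Input: bbaaaccbcccc
Runs:
  'b' x 2 => "b2"
  'a' x 3 => "a3"
  'c' x 2 => "c2"
  'b' x 1 => "b1"
  'c' x 4 => "c4"
Compressed: "b2a3c2b1c4"
Compressed length: 10

10


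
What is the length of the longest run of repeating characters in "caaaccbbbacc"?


Input: "caaaccbbbacc"
Scanning for longest run:
  Position 1 ('a'): new char, reset run to 1
  Position 2 ('a'): continues run of 'a', length=2
  Position 3 ('a'): continues run of 'a', length=3
  Position 4 ('c'): new char, reset run to 1
  Position 5 ('c'): continues run of 'c', length=2
  Position 6 ('b'): new char, reset run to 1
  Position 7 ('b'): continues run of 'b', length=2
  Position 8 ('b'): continues run of 'b', length=3
  Position 9 ('a'): new char, reset run to 1
  Position 10 ('c'): new char, reset run to 1
  Position 11 ('c'): continues run of 'c', length=2
Longest run: 'a' with length 3

3


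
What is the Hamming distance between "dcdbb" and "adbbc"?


Comparing "dcdbb" and "adbbc" position by position:
  Position 0: 'd' vs 'a' => differ
  Position 1: 'c' vs 'd' => differ
  Position 2: 'd' vs 'b' => differ
  Position 3: 'b' vs 'b' => same
  Position 4: 'b' vs 'c' => differ
Total differences (Hamming distance): 4

4


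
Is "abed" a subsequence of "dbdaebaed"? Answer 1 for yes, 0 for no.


Check if "abed" is a subsequence of "dbdaebaed"
Greedy scan:
  Position 0 ('d'): no match needed
  Position 1 ('b'): no match needed
  Position 2 ('d'): no match needed
  Position 3 ('a'): matches sub[0] = 'a'
  Position 4 ('e'): no match needed
  Position 5 ('b'): matches sub[1] = 'b'
  Position 6 ('a'): no match needed
  Position 7 ('e'): matches sub[2] = 'e'
  Position 8 ('d'): matches sub[3] = 'd'
All 4 characters matched => is a subsequence

1


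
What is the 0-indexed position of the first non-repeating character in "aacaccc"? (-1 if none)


Input: aacaccc
Character frequencies:
  'a': 3
  'c': 4
Scanning left to right for freq == 1:
  Position 0 ('a'): freq=3, skip
  Position 1 ('a'): freq=3, skip
  Position 2 ('c'): freq=4, skip
  Position 3 ('a'): freq=3, skip
  Position 4 ('c'): freq=4, skip
  Position 5 ('c'): freq=4, skip
  Position 6 ('c'): freq=4, skip
  No unique character found => answer = -1

-1


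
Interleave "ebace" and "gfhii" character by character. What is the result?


Interleaving "ebace" and "gfhii":
  Position 0: 'e' from first, 'g' from second => "eg"
  Position 1: 'b' from first, 'f' from second => "bf"
  Position 2: 'a' from first, 'h' from second => "ah"
  Position 3: 'c' from first, 'i' from second => "ci"
  Position 4: 'e' from first, 'i' from second => "ei"
Result: egbfahciei

egbfahciei


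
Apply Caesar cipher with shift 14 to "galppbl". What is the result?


Caesar cipher: shift "galppbl" by 14
  'g' (pos 6) + 14 = pos 20 = 'u'
  'a' (pos 0) + 14 = pos 14 = 'o'
  'l' (pos 11) + 14 = pos 25 = 'z'
  'p' (pos 15) + 14 = pos 3 = 'd'
  'p' (pos 15) + 14 = pos 3 = 'd'
  'b' (pos 1) + 14 = pos 15 = 'p'
  'l' (pos 11) + 14 = pos 25 = 'z'
Result: uozddpz

uozddpz


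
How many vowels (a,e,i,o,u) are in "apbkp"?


Input: apbkp
Checking each character:
  'a' at position 0: vowel (running total: 1)
  'p' at position 1: consonant
  'b' at position 2: consonant
  'k' at position 3: consonant
  'p' at position 4: consonant
Total vowels: 1

1


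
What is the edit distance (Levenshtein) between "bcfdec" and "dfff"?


Computing edit distance: "bcfdec" -> "dfff"
DP table:
           d    f    f    f
      0    1    2    3    4
  b   1    1    2    3    4
  c   2    2    2    3    4
  f   3    3    2    2    3
  d   4    3    3    3    3
  e   5    4    4    4    4
  c   6    5    5    5    5
Edit distance = dp[6][4] = 5

5


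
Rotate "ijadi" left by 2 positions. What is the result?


Input: "ijadi", rotate left by 2
First 2 characters: "ij"
Remaining characters: "adi"
Concatenate remaining + first: "adi" + "ij" = "adiij"

adiij


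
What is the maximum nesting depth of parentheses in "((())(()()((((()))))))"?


Input: "((())(()()((((()))))))"
Tracking depth:
  Position 0 '(': depth becomes 1
  Position 1 '(': depth becomes 2
  Position 2 '(': depth becomes 3
  Position 3 ')': depth becomes 2
  Position 4 ')': depth becomes 1
  Position 5 '(': depth becomes 2
  Position 6 '(': depth becomes 3
  Position 7 ')': depth becomes 2
  Position 8 '(': depth becomes 3
  Position 9 ')': depth becomes 2
  Position 10 '(': depth becomes 3
  Position 11 '(': depth becomes 4
  Position 12 '(': depth becomes 5
  Position 13 '(': depth becomes 6
  Position 14 '(': depth becomes 7
  Position 15 ')': depth becomes 6
  Position 16 ')': depth becomes 5
  Position 17 ')': depth becomes 4
  Position 18 ')': depth becomes 3
  Position 19 ')': depth becomes 2
  Position 20 ')': depth becomes 1
  Position 21 ')': depth becomes 0
Maximum depth reached: 7

7


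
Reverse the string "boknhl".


Input: boknhl
Reading characters right to left:
  Position 5: 'l'
  Position 4: 'h'
  Position 3: 'n'
  Position 2: 'k'
  Position 1: 'o'
  Position 0: 'b'
Reversed: lhnkob

lhnkob


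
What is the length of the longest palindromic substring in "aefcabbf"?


Input: "aefcabbf"
Checking substrings for palindromes:
  [5:7] "bb" (len 2) => palindrome
Longest palindromic substring: "bb" with length 2

2


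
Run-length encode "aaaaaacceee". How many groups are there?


Input: aaaaaacceee
Scanning for consecutive runs:
  Group 1: 'a' x 6 (positions 0-5)
  Group 2: 'c' x 2 (positions 6-7)
  Group 3: 'e' x 3 (positions 8-10)
Total groups: 3

3


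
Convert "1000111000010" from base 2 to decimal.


Input: "1000111000010" in base 2
Positional expansion:
  Digit '1' (value 1) x 2^12 = 4096
  Digit '0' (value 0) x 2^11 = 0
  Digit '0' (value 0) x 2^10 = 0
  Digit '0' (value 0) x 2^9 = 0
  Digit '1' (value 1) x 2^8 = 256
  Digit '1' (value 1) x 2^7 = 128
  Digit '1' (value 1) x 2^6 = 64
  Digit '0' (value 0) x 2^5 = 0
  Digit '0' (value 0) x 2^4 = 0
  Digit '0' (value 0) x 2^3 = 0
  Digit '0' (value 0) x 2^2 = 0
  Digit '1' (value 1) x 2^1 = 2
  Digit '0' (value 0) x 2^0 = 0
Sum = 4546

4546


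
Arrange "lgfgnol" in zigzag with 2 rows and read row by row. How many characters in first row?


Zigzag "lgfgnol" into 2 rows:
Placing characters:
  'l' => row 0
  'g' => row 1
  'f' => row 0
  'g' => row 1
  'n' => row 0
  'o' => row 1
  'l' => row 0
Rows:
  Row 0: "lfnl"
  Row 1: "ggo"
First row length: 4

4


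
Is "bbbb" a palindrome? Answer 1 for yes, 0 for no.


Input: bbbb
Reversed: bbbb
  Compare pos 0 ('b') with pos 3 ('b'): match
  Compare pos 1 ('b') with pos 2 ('b'): match
Result: palindrome

1


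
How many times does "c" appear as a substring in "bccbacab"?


Searching for "c" in "bccbacab"
Scanning each position:
  Position 0: "b" => no
  Position 1: "c" => MATCH
  Position 2: "c" => MATCH
  Position 3: "b" => no
  Position 4: "a" => no
  Position 5: "c" => MATCH
  Position 6: "a" => no
  Position 7: "b" => no
Total occurrences: 3

3


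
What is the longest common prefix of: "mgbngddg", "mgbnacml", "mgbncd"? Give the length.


Words: mgbngddg, mgbnacml, mgbncd
  Position 0: all 'm' => match
  Position 1: all 'g' => match
  Position 2: all 'b' => match
  Position 3: all 'n' => match
  Position 4: ('g', 'a', 'c') => mismatch, stop
LCP = "mgbn" (length 4)

4


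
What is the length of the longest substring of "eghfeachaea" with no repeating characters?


Input: "eghfeachaea"
Sliding window (track last position of each char):
  Position 0 ('e'): window [0,0] length 1 -- new best
  Position 1 ('g'): window [0,1] length 2 -- new best
  Position 2 ('h'): window [0,2] length 3 -- new best
  Position 3 ('f'): window [0,3] length 4 -- new best
  Position 4 ('e'): repeat (last at 0), move window start to 1
  Position 4 ('e'): window [1,4] length 4
  Position 5 ('a'): window [1,5] length 5 -- new best
  Position 6 ('c'): window [1,6] length 6 -- new best
  Position 7 ('h'): repeat (last at 2), move window start to 3
  Position 7 ('h'): window [3,7] length 5
  Position 8 ('a'): repeat (last at 5), move window start to 6
  Position 8 ('a'): window [6,8] length 3
  Position 9 ('e'): window [6,9] length 4
  Position 10 ('a'): repeat (last at 8), move window start to 9
  Position 10 ('a'): window [9,10] length 2
Longest substring with no repeats: "ghfeac" with length 6

6


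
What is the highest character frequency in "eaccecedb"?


Input: eaccecedb
Character counts:
  'a': 1
  'b': 1
  'c': 3
  'd': 1
  'e': 3
Maximum frequency: 3

3


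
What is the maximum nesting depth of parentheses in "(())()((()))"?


Input: "(())()((()))"
Tracking depth:
  Position 0 '(': depth becomes 1
  Position 1 '(': depth becomes 2
  Position 2 ')': depth becomes 1
  Position 3 ')': depth becomes 0
  Position 4 '(': depth becomes 1
  Position 5 ')': depth becomes 0
  Position 6 '(': depth becomes 1
  Position 7 '(': depth becomes 2
  Position 8 '(': depth becomes 3
  Position 9 ')': depth becomes 2
  Position 10 ')': depth becomes 1
  Position 11 ')': depth becomes 0
Maximum depth reached: 3

3


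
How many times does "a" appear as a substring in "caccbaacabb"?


Searching for "a" in "caccbaacabb"
Scanning each position:
  Position 0: "c" => no
  Position 1: "a" => MATCH
  Position 2: "c" => no
  Position 3: "c" => no
  Position 4: "b" => no
  Position 5: "a" => MATCH
  Position 6: "a" => MATCH
  Position 7: "c" => no
  Position 8: "a" => MATCH
  Position 9: "b" => no
  Position 10: "b" => no
Total occurrences: 4

4


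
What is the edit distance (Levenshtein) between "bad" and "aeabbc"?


Computing edit distance: "bad" -> "aeabbc"
DP table:
           a    e    a    b    b    c
      0    1    2    3    4    5    6
  b   1    1    2    3    3    4    5
  a   2    1    2    2    3    4    5
  d   3    2    2    3    3    4    5
Edit distance = dp[3][6] = 5

5


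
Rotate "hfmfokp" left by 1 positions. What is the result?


Input: "hfmfokp", rotate left by 1
First 1 characters: "h"
Remaining characters: "fmfokp"
Concatenate remaining + first: "fmfokp" + "h" = "fmfokph"

fmfokph


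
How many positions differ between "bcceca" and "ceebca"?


Comparing "bcceca" and "ceebca" position by position:
  Position 0: 'b' vs 'c' => DIFFER
  Position 1: 'c' vs 'e' => DIFFER
  Position 2: 'c' vs 'e' => DIFFER
  Position 3: 'e' vs 'b' => DIFFER
  Position 4: 'c' vs 'c' => same
  Position 5: 'a' vs 'a' => same
Positions that differ: 4

4


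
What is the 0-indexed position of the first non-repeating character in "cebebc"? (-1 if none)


Input: cebebc
Character frequencies:
  'b': 2
  'c': 2
  'e': 2
Scanning left to right for freq == 1:
  Position 0 ('c'): freq=2, skip
  Position 1 ('e'): freq=2, skip
  Position 2 ('b'): freq=2, skip
  Position 3 ('e'): freq=2, skip
  Position 4 ('b'): freq=2, skip
  Position 5 ('c'): freq=2, skip
  No unique character found => answer = -1

-1


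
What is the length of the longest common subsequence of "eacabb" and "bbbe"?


LCS of "eacabb" and "bbbe"
DP table:
           b    b    b    e
      0    0    0    0    0
  e   0    0    0    0    1
  a   0    0    0    0    1
  c   0    0    0    0    1
  a   0    0    0    0    1
  b   0    1    1    1    1
  b   0    1    2    2    2
LCS length = dp[6][4] = 2

2


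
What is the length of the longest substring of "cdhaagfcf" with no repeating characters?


Input: "cdhaagfcf"
Sliding window (track last position of each char):
  Position 0 ('c'): window [0,0] length 1 -- new best
  Position 1 ('d'): window [0,1] length 2 -- new best
  Position 2 ('h'): window [0,2] length 3 -- new best
  Position 3 ('a'): window [0,3] length 4 -- new best
  Position 4 ('a'): repeat (last at 3), move window start to 4
  Position 4 ('a'): window [4,4] length 1
  Position 5 ('g'): window [4,5] length 2
  Position 6 ('f'): window [4,6] length 3
  Position 7 ('c'): window [4,7] length 4
  Position 8 ('f'): repeat (last at 6), move window start to 7
  Position 8 ('f'): window [7,8] length 2
Longest substring with no repeats: "cdha" with length 4

4


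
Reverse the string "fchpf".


Input: fchpf
Reading characters right to left:
  Position 4: 'f'
  Position 3: 'p'
  Position 2: 'h'
  Position 1: 'c'
  Position 0: 'f'
Reversed: fphcf

fphcf


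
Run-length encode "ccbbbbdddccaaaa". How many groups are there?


Input: ccbbbbdddccaaaa
Scanning for consecutive runs:
  Group 1: 'c' x 2 (positions 0-1)
  Group 2: 'b' x 4 (positions 2-5)
  Group 3: 'd' x 3 (positions 6-8)
  Group 4: 'c' x 2 (positions 9-10)
  Group 5: 'a' x 4 (positions 11-14)
Total groups: 5

5


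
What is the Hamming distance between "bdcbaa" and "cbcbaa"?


Comparing "bdcbaa" and "cbcbaa" position by position:
  Position 0: 'b' vs 'c' => differ
  Position 1: 'd' vs 'b' => differ
  Position 2: 'c' vs 'c' => same
  Position 3: 'b' vs 'b' => same
  Position 4: 'a' vs 'a' => same
  Position 5: 'a' vs 'a' => same
Total differences (Hamming distance): 2

2


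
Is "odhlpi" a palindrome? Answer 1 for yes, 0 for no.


Input: odhlpi
Reversed: iplhdo
  Compare pos 0 ('o') with pos 5 ('i'): MISMATCH
  Compare pos 1 ('d') with pos 4 ('p'): MISMATCH
  Compare pos 2 ('h') with pos 3 ('l'): MISMATCH
Result: not a palindrome

0


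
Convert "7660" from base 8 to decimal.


Input: "7660" in base 8
Positional expansion:
  Digit '7' (value 7) x 8^3 = 3584
  Digit '6' (value 6) x 8^2 = 384
  Digit '6' (value 6) x 8^1 = 48
  Digit '0' (value 0) x 8^0 = 0
Sum = 4016

4016


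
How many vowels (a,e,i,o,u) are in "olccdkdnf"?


Input: olccdkdnf
Checking each character:
  'o' at position 0: vowel (running total: 1)
  'l' at position 1: consonant
  'c' at position 2: consonant
  'c' at position 3: consonant
  'd' at position 4: consonant
  'k' at position 5: consonant
  'd' at position 6: consonant
  'n' at position 7: consonant
  'f' at position 8: consonant
Total vowels: 1

1


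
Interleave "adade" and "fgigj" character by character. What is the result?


Interleaving "adade" and "fgigj":
  Position 0: 'a' from first, 'f' from second => "af"
  Position 1: 'd' from first, 'g' from second => "dg"
  Position 2: 'a' from first, 'i' from second => "ai"
  Position 3: 'd' from first, 'g' from second => "dg"
  Position 4: 'e' from first, 'j' from second => "ej"
Result: afdgaidgej

afdgaidgej


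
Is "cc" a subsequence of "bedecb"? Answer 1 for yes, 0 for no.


Check if "cc" is a subsequence of "bedecb"
Greedy scan:
  Position 0 ('b'): no match needed
  Position 1 ('e'): no match needed
  Position 2 ('d'): no match needed
  Position 3 ('e'): no match needed
  Position 4 ('c'): matches sub[0] = 'c'
  Position 5 ('b'): no match needed
Only matched 1/2 characters => not a subsequence

0


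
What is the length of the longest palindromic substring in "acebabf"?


Input: "acebabf"
Checking substrings for palindromes:
  [3:6] "bab" (len 3) => palindrome
Longest palindromic substring: "bab" with length 3

3


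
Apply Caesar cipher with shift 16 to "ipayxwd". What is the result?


Caesar cipher: shift "ipayxwd" by 16
  'i' (pos 8) + 16 = pos 24 = 'y'
  'p' (pos 15) + 16 = pos 5 = 'f'
  'a' (pos 0) + 16 = pos 16 = 'q'
  'y' (pos 24) + 16 = pos 14 = 'o'
  'x' (pos 23) + 16 = pos 13 = 'n'
  'w' (pos 22) + 16 = pos 12 = 'm'
  'd' (pos 3) + 16 = pos 19 = 't'
Result: yfqonmt

yfqonmt


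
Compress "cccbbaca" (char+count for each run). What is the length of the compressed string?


Input: cccbbaca
Runs:
  'c' x 3 => "c3"
  'b' x 2 => "b2"
  'a' x 1 => "a1"
  'c' x 1 => "c1"
  'a' x 1 => "a1"
Compressed: "c3b2a1c1a1"
Compressed length: 10

10


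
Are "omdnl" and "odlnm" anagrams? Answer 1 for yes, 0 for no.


Strings: "omdnl", "odlnm"
Sorted first:  dlmno
Sorted second: dlmno
Sorted forms match => anagrams

1


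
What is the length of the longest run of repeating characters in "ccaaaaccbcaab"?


Input: "ccaaaaccbcaab"
Scanning for longest run:
  Position 1 ('c'): continues run of 'c', length=2
  Position 2 ('a'): new char, reset run to 1
  Position 3 ('a'): continues run of 'a', length=2
  Position 4 ('a'): continues run of 'a', length=3
  Position 5 ('a'): continues run of 'a', length=4
  Position 6 ('c'): new char, reset run to 1
  Position 7 ('c'): continues run of 'c', length=2
  Position 8 ('b'): new char, reset run to 1
  Position 9 ('c'): new char, reset run to 1
  Position 10 ('a'): new char, reset run to 1
  Position 11 ('a'): continues run of 'a', length=2
  Position 12 ('b'): new char, reset run to 1
Longest run: 'a' with length 4

4


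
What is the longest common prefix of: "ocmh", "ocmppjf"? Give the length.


Words: ocmh, ocmppjf
  Position 0: all 'o' => match
  Position 1: all 'c' => match
  Position 2: all 'm' => match
  Position 3: ('h', 'p') => mismatch, stop
LCP = "ocm" (length 3)

3


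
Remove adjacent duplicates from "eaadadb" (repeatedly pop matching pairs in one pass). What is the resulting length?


Input: eaadadb
Stack-based adjacent duplicate removal:
  Read 'e': push. Stack: e
  Read 'a': push. Stack: ea
  Read 'a': matches stack top 'a' => pop. Stack: e
  Read 'd': push. Stack: ed
  Read 'a': push. Stack: eda
  Read 'd': push. Stack: edad
  Read 'b': push. Stack: edadb
Final stack: "edadb" (length 5)

5


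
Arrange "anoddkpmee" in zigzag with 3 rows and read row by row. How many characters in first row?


Zigzag "anoddkpmee" into 3 rows:
Placing characters:
  'a' => row 0
  'n' => row 1
  'o' => row 2
  'd' => row 1
  'd' => row 0
  'k' => row 1
  'p' => row 2
  'm' => row 1
  'e' => row 0
  'e' => row 1
Rows:
  Row 0: "ade"
  Row 1: "ndkme"
  Row 2: "op"
First row length: 3

3


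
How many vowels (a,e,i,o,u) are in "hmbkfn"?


Input: hmbkfn
Checking each character:
  'h' at position 0: consonant
  'm' at position 1: consonant
  'b' at position 2: consonant
  'k' at position 3: consonant
  'f' at position 4: consonant
  'n' at position 5: consonant
Total vowels: 0

0


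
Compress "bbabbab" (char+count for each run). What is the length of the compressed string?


Input: bbabbab
Runs:
  'b' x 2 => "b2"
  'a' x 1 => "a1"
  'b' x 2 => "b2"
  'a' x 1 => "a1"
  'b' x 1 => "b1"
Compressed: "b2a1b2a1b1"
Compressed length: 10

10


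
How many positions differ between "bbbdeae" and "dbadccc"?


Comparing "bbbdeae" and "dbadccc" position by position:
  Position 0: 'b' vs 'd' => DIFFER
  Position 1: 'b' vs 'b' => same
  Position 2: 'b' vs 'a' => DIFFER
  Position 3: 'd' vs 'd' => same
  Position 4: 'e' vs 'c' => DIFFER
  Position 5: 'a' vs 'c' => DIFFER
  Position 6: 'e' vs 'c' => DIFFER
Positions that differ: 5

5


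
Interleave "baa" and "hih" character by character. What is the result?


Interleaving "baa" and "hih":
  Position 0: 'b' from first, 'h' from second => "bh"
  Position 1: 'a' from first, 'i' from second => "ai"
  Position 2: 'a' from first, 'h' from second => "ah"
Result: bhaiah

bhaiah


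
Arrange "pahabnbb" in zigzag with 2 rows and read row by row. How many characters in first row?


Zigzag "pahabnbb" into 2 rows:
Placing characters:
  'p' => row 0
  'a' => row 1
  'h' => row 0
  'a' => row 1
  'b' => row 0
  'n' => row 1
  'b' => row 0
  'b' => row 1
Rows:
  Row 0: "phbb"
  Row 1: "aanb"
First row length: 4

4


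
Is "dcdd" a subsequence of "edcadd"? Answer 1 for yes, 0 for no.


Check if "dcdd" is a subsequence of "edcadd"
Greedy scan:
  Position 0 ('e'): no match needed
  Position 1 ('d'): matches sub[0] = 'd'
  Position 2 ('c'): matches sub[1] = 'c'
  Position 3 ('a'): no match needed
  Position 4 ('d'): matches sub[2] = 'd'
  Position 5 ('d'): matches sub[3] = 'd'
All 4 characters matched => is a subsequence

1


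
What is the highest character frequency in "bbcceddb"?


Input: bbcceddb
Character counts:
  'b': 3
  'c': 2
  'd': 2
  'e': 1
Maximum frequency: 3

3


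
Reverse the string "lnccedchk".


Input: lnccedchk
Reading characters right to left:
  Position 8: 'k'
  Position 7: 'h'
  Position 6: 'c'
  Position 5: 'd'
  Position 4: 'e'
  Position 3: 'c'
  Position 2: 'c'
  Position 1: 'n'
  Position 0: 'l'
Reversed: khcdeccnl

khcdeccnl


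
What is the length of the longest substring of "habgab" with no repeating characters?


Input: "habgab"
Sliding window (track last position of each char):
  Position 0 ('h'): window [0,0] length 1 -- new best
  Position 1 ('a'): window [0,1] length 2 -- new best
  Position 2 ('b'): window [0,2] length 3 -- new best
  Position 3 ('g'): window [0,3] length 4 -- new best
  Position 4 ('a'): repeat (last at 1), move window start to 2
  Position 4 ('a'): window [2,4] length 3
  Position 5 ('b'): repeat (last at 2), move window start to 3
  Position 5 ('b'): window [3,5] length 3
Longest substring with no repeats: "habg" with length 4

4


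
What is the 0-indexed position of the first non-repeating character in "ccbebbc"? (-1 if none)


Input: ccbebbc
Character frequencies:
  'b': 3
  'c': 3
  'e': 1
Scanning left to right for freq == 1:
  Position 0 ('c'): freq=3, skip
  Position 1 ('c'): freq=3, skip
  Position 2 ('b'): freq=3, skip
  Position 3 ('e'): unique! => answer = 3

3


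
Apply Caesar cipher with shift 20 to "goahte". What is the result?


Caesar cipher: shift "goahte" by 20
  'g' (pos 6) + 20 = pos 0 = 'a'
  'o' (pos 14) + 20 = pos 8 = 'i'
  'a' (pos 0) + 20 = pos 20 = 'u'
  'h' (pos 7) + 20 = pos 1 = 'b'
  't' (pos 19) + 20 = pos 13 = 'n'
  'e' (pos 4) + 20 = pos 24 = 'y'
Result: aiubny

aiubny


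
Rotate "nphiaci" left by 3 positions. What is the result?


Input: "nphiaci", rotate left by 3
First 3 characters: "nph"
Remaining characters: "iaci"
Concatenate remaining + first: "iaci" + "nph" = "iacinph"

iacinph


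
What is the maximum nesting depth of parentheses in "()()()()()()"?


Input: "()()()()()()"
Tracking depth:
  Position 0 '(': depth becomes 1
  Position 1 ')': depth becomes 0
  Position 2 '(': depth becomes 1
  Position 3 ')': depth becomes 0
  Position 4 '(': depth becomes 1
  Position 5 ')': depth becomes 0
  Position 6 '(': depth becomes 1
  Position 7 ')': depth becomes 0
  Position 8 '(': depth becomes 1
  Position 9 ')': depth becomes 0
  Position 10 '(': depth becomes 1
  Position 11 ')': depth becomes 0
Maximum depth reached: 1

1


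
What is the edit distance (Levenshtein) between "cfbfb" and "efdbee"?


Computing edit distance: "cfbfb" -> "efdbee"
DP table:
           e    f    d    b    e    e
      0    1    2    3    4    5    6
  c   1    1    2    3    4    5    6
  f   2    2    1    2    3    4    5
  b   3    3    2    2    2    3    4
  f   4    4    3    3    3    3    4
  b   5    5    4    4    3    4    4
Edit distance = dp[5][6] = 4

4
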